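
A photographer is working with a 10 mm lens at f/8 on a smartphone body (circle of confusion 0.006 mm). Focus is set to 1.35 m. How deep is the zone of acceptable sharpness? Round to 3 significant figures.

2.96 m

Hyperfocal distance H = f²/(N·c) + f = 10²/(8 × 0.006) + 10 = 100/0.048 + 10 ≈ 2093.3 mm ≈ 2.093 m.
Near limit Dn = s·(H − f)/(H + s − 2f) = 1350 × (2093.3 − 10) / (2093.3 + 1350 − 2 × 10) = 1350 × 2083.3 / 3423.3 ≈ 821.6 mm.
Far limit Df = s·(H − f)/(H − s) = 1350 × (2093.3 − 10) / (2093.3 − 1350) = 1350 × 2083.3 / 743.3 ≈ 3783.6 mm.
Depth of field = Df − Dn = 3783.6 − 821.6 ≈ 2962.0 mm ≈ 2.96 m.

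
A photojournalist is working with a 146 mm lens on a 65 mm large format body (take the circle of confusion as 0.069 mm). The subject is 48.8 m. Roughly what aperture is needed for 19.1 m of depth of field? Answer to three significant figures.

Write h = H − f = f²/(N·c). The thin-lens limits are Dn = s·h/(h + (s−f)) and Df = s·h/(h − (s−f)), so DoF = Df − Dn = 2·s·(s−f)·h / (h² − (s−f)²).
That is a quadratic in h: DoF·h² − 2·s·(s−f)·h − DoF·(s−f)² = 0 ⇒ h = (s−f)·(s + √(s² + DoF²)) / DoF = 48654 × (48800 + √(48800² + 19100²)) / 19100 = 48654 × (48800 + 52404.7) / 19100 ≈ 257802 mm.
Then N = f²/(c·h) = 146² / (0.069 × 257802) = 21316 / 17788 ≈ 1.20.

f/1.20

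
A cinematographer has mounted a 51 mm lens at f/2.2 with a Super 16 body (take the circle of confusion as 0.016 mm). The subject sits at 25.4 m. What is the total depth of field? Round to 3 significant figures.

19.8 m

Hyperfocal distance H = f²/(N·c) + f = 51²/(2.2 × 0.016) + 51 = 2601/0.0352 + 51 ≈ 73943.0 mm ≈ 73.94 m.
Near limit Dn = s·(H − f)/(H + s − 2f) = 25400 × (73943.0 − 51) / (73943.0 + 25400 − 2 × 51) = 25400 × 73892.0 / 99241.0 ≈ 18912 mm.
Far limit Df = s·(H − f)/(H − s) = 25400 × (73943.0 − 51) / (73943.0 − 25400) = 25400 × 73892.0 / 48543.0 ≈ 38664 mm.
Depth of field = Df − Dn = 38664 − 18912 ≈ 19752 mm ≈ 19.8 m.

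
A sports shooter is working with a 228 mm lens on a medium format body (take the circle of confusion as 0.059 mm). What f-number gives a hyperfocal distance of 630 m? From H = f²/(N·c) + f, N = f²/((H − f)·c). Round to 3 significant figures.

Rearrange H = f²/(N·c) + f for N: N = f² / ((H − f)·c).
N = 228² / ((630000 − 228) × 0.059) = 51984 / 37157 ≈ 1.40.

f/1.40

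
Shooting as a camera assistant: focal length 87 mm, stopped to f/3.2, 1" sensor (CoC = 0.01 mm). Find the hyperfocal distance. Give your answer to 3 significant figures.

Hyperfocal distance H = f²/(N·c) + f = 87²/(3.2 × 0.01) + 87 = 7569/0.032 + 87 ≈ 236618.2 mm ≈ 237 m.

237 m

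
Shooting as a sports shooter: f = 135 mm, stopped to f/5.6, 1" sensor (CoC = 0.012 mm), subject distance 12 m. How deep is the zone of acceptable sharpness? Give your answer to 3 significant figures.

Hyperfocal distance H = f²/(N·c) + f = 135²/(5.6 × 0.012) + 135 = 18225/0.0672 + 135 ≈ 271340.4 mm ≈ 271.3 m.
Near limit Dn = s·(H − f)/(H + s − 2f) = 12000 × (271340.4 − 135) / (271340.4 + 12000 − 2 × 135) = 12000 × 271205.4 / 283070.4 ≈ 11497.0 mm.
Far limit Df = s·(H − f)/(H − s) = 12000 × (271340.4 − 135) / (271340.4 − 12000) = 12000 × 271205.4 / 259340.4 ≈ 12549.0 mm.
Depth of field = Df − Dn = 12549.0 − 11497.0 ≈ 1052.0 mm ≈ 1.05 m.

1.05 m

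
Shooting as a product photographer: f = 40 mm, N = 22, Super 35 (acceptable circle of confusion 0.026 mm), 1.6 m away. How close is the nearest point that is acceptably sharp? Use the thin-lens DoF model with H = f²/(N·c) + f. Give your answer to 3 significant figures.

1.03 m

Hyperfocal distance H = f²/(N·c) + f = 40²/(22 × 0.026) + 40 = 1600/0.572 + 40 ≈ 2837.2 mm ≈ 2.837 m.
Near limit Dn = s·(H − f)/(H + s − 2f) = 1600 × (2837.2 − 40) / (2837.2 + 1600 − 2 × 40) = 1600 × 2797.2 / 4357.2 ≈ 1027.2 mm ≈ 1.03 m.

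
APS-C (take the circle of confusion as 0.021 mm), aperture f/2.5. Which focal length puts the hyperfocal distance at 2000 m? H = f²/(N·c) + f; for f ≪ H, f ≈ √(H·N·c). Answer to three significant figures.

From H = f²/(N·c) + f, with f ≪ H: f ≈ √(H·N·c) = √(2000000 × 2.5 × 0.021) = √105000 ≈ 324.0 mm.
The +f correction barely moves this — solving exactly, f² + N·c·f − N·c·H = 0 ⇒ f = (−N·c + √((N·c)² + 4·N·c·H))/2 = (−0.0525 + √420000)/2 ≈ 324.01 mm, so f ≈ 324 mm.

324 mm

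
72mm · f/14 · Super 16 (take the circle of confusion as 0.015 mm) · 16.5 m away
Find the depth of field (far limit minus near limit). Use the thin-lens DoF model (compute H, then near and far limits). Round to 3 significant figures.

Hyperfocal distance H = f²/(N·c) + f = 72²/(14 × 0.015) + 72 = 5184/0.21 + 72 ≈ 24757.7 mm ≈ 24.76 m.
Near limit Dn = s·(H − f)/(H + s − 2f) = 16500 × (24757.7 − 72) / (24757.7 + 16500 − 2 × 72) = 16500 × 24685.7 / 41113.7 ≈ 9907 mm.
Far limit Df = s·(H − f)/(H − s) = 16500 × (24757.7 − 72) / (24757.7 − 16500) = 16500 × 24685.7 / 8257.7 ≈ 49325 mm.
Depth of field = Df − Dn = 49325 − 9907 ≈ 39418 mm ≈ 39.4 m.

39.4 m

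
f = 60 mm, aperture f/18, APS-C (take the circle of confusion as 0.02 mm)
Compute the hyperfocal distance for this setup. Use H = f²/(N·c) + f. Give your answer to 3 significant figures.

Hyperfocal distance H = f²/(N·c) + f = 60²/(18 × 0.02) + 60 = 3600/0.36 + 60 ≈ 10060.0 mm ≈ 10.1 m.

10.1 m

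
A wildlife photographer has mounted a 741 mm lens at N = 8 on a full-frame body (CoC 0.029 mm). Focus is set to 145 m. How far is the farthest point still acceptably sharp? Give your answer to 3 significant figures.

154 m

Hyperfocal distance H = f²/(N·c) + f = 741²/(8 × 0.029) + 741 = 549081/0.232 + 741 ≈ 2367469.4 mm ≈ 2367 m.
Far limit Df = s·(H − f)/(H − s) = 145000 × (2367469.4 − 741) / (2367469.4 − 145000) = 145000 × 2366728.4 / 2222469.4 ≈ 154412 mm ≈ 154 m.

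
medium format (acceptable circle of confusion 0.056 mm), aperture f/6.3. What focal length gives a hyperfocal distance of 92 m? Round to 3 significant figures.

180 mm

From H = f²/(N·c) + f, with f ≪ H: f ≈ √(H·N·c) = √(92000 × 6.3 × 0.056) = √32458 ≈ 180.2 mm.
The +f correction barely moves this — solving exactly, f² + N·c·f − N·c·H = 0 ⇒ f = (−N·c + √((N·c)² + 4·N·c·H))/2 = (−0.3528 + √129831)/2 ≈ 179.98 mm, so f ≈ 180 mm.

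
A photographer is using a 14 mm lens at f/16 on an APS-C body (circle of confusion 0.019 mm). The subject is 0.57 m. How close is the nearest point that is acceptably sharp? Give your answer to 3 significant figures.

Hyperfocal distance H = f²/(N·c) + f = 14²/(16 × 0.019) + 14 = 196/0.304 + 14 ≈ 658.7 mm ≈ 0.659 m.
Near limit Dn = s·(H − f)/(H + s − 2f) = 570 × (658.7 − 14) / (658.7 + 570 − 2 × 14) = 570 × 644.7 / 1200.7 ≈ 306.06 mm.

306 mm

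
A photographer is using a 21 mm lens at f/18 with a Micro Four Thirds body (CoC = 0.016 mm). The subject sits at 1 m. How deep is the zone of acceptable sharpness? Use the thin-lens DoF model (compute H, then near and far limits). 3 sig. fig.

2.16 m

Hyperfocal distance H = f²/(N·c) + f = 21²/(18 × 0.016) + 21 = 441/0.288 + 21 ≈ 1552.2 mm ≈ 1.552 m.
Near limit Dn = s·(H − f)/(H + s − 2f) = 1000 × (1552.2 − 21) / (1552.2 + 1000 − 2 × 21) = 1000 × 1531.2 / 2510.2 ≈ 610.0 mm.
Far limit Df = s·(H − f)/(H − s) = 1000 × (1552.2 − 21) / (1552.2 − 1000) = 1000 × 1531.2 / 552.2 ≈ 2772.7 mm.
Depth of field = Df − Dn = 2772.7 − 610.0 ≈ 2162.7 mm ≈ 2.16 m.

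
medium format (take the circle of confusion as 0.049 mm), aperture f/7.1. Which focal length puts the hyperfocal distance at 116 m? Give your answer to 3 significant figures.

From H = f²/(N·c) + f, with f ≪ H: f ≈ √(H·N·c) = √(116000 × 7.1 × 0.049) = √40356 ≈ 200.9 mm.
The +f correction barely moves this — solving exactly, f² + N·c·f − N·c·H = 0 ⇒ f = (−N·c + √((N·c)² + 4·N·c·H))/2 = (−0.3479 + √161426)/2 ≈ 200.72 mm, so f ≈ 201 mm.

201 mm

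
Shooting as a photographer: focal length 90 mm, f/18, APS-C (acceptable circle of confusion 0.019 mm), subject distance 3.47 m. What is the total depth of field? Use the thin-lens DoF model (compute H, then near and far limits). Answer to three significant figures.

1.01 m

Hyperfocal distance H = f²/(N·c) + f = 90²/(18 × 0.019) + 90 = 8100/0.342 + 90 ≈ 23774.2 mm ≈ 23.77 m.
Near limit Dn = s·(H − f)/(H + s − 2f) = 3470 × (23774.2 − 90) / (23774.2 + 3470 − 2 × 90) = 3470 × 23684.2 / 27064.2 ≈ 3036.6 mm.
Far limit Df = s·(H − f)/(H − s) = 3470 × (23774.2 − 90) / (23774.2 − 3470) = 3470 × 23684.2 / 20304.2 ≈ 4047.6 mm.
Depth of field = Df − Dn = 4047.6 − 3036.6 ≈ 1011.0 mm ≈ 1.01 m.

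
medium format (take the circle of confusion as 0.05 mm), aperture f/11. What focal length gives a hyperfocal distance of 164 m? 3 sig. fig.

From H = f²/(N·c) + f, with f ≪ H: f ≈ √(H·N·c) = √(164000 × 11 × 0.05) = √90200 ≈ 300.3 mm.
The +f correction barely moves this — solving exactly, f² + N·c·f − N·c·H = 0 ⇒ f = (−N·c + √((N·c)² + 4·N·c·H))/2 = (−0.55 + √360800)/2 ≈ 300.06 mm, so f ≈ 300 mm.

300 mm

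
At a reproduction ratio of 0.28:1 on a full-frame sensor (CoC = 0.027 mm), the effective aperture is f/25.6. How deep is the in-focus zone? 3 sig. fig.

17.6 mm

At magnification m, DoF ≈ 2·N_eff·c/m² = 2 × 25.6 × 0.027 / 0.28² = 1.382 / 0.0784 ≈ 17.6 mm.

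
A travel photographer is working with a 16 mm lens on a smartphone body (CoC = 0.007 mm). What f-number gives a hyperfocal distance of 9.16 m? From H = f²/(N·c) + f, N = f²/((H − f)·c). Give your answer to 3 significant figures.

f/4

Rearrange H = f²/(N·c) + f for N: N = f² / ((H − f)·c).
N = 16² / ((9160 − 16) × 0.007) = 256 / 64.01 ≈ 4.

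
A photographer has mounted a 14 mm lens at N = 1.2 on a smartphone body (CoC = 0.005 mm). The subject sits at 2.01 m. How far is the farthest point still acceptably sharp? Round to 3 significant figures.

Hyperfocal distance H = f²/(N·c) + f = 14²/(1.2 × 0.005) + 14 = 196/0.006 + 14 ≈ 32680.7 mm ≈ 32.68 m.
Far limit Df = s·(H − f)/(H − s) = 2010 × (32680.7 − 14) / (32680.7 − 2010) = 2010 × 32666.7 / 30670.7 ≈ 2140.8 mm ≈ 2.14 m.

2.14 m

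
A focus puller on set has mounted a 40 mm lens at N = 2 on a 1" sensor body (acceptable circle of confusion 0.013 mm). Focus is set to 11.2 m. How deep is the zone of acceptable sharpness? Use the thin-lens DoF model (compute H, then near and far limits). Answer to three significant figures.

Hyperfocal distance H = f²/(N·c) + f = 40²/(2 × 0.013) + 40 = 1600/0.026 + 40 ≈ 61578.5 mm ≈ 61.58 m.
Near limit Dn = s·(H − f)/(H + s − 2f) = 11200 × (61578.5 − 40) / (61578.5 + 11200 − 2 × 40) = 11200 × 61538.5 / 72698.5 ≈ 9480.7 mm.
Far limit Df = s·(H − f)/(H − s) = 11200 × (61578.5 − 40) / (61578.5 − 11200) = 11200 × 61538.5 / 50378.5 ≈ 13681.1 mm.
Depth of field = Df − Dn = 13681.1 − 9480.7 ≈ 4200.4 mm ≈ 4.20 m.

4.20 m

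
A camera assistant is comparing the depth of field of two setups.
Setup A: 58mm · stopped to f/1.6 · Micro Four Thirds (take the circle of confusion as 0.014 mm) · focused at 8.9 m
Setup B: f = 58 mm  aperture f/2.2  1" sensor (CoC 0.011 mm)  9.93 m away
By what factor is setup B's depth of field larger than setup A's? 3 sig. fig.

Setup A: H = 58²/(1.6×0.014) + 58 ≈ 150236.6 mm; DoF = Df − Dn = 9456.8 − 8405.1 ≈ 1051.7 mm.
Setup B: H = 58²/(2.2×0.011) + 58 ≈ 139066.3 mm; DoF = Df − Dn = 10689.1 − 9271.6 ≈ 1417.5 mm.
Ratio = 1417.5 / 1051.7 ≈ 1.35.

1.35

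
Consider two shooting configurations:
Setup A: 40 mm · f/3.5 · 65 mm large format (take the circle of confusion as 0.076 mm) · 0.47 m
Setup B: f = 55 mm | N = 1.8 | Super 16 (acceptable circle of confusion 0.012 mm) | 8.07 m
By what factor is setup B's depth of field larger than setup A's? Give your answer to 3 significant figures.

13.7

Setup A: H = 40²/(3.5×0.076) + 40 ≈ 6055.0 mm; DoF = Df − Dn = 506.186 − 438.643 ≈ 67.543 mm.
Setup B: H = 55²/(1.8×0.012) + 55 ≈ 140101.3 mm; DoF = Df − Dn = 8559.89 − 7633.15 ≈ 926.74 mm.
Ratio = 926.74 / 67.543 ≈ 13.7.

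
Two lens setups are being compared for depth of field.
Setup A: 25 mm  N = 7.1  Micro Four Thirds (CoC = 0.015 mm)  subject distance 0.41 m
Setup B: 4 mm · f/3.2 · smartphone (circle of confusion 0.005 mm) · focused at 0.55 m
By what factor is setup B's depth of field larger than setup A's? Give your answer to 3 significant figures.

Setup A: H = 25²/(7.1×0.015) + 25 ≈ 5893.5 mm; DoF = Df − Dn = 438.786 − 384.758 ≈ 54.028 mm.
Setup B: H = 4²/(3.2×0.005) + 4 ≈ 1004.0 mm; DoF = Df − Dn = 1211.45 − 355.76 ≈ 855.69 mm.
Ratio = 855.69 / 54.028 ≈ 15.8.

15.8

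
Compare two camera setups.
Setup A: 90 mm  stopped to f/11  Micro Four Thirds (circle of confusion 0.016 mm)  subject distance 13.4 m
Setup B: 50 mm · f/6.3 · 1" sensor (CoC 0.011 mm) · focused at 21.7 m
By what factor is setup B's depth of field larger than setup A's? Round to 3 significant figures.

Setup A: H = 90²/(11×0.016) + 90 ≈ 46112.7 mm; DoF = Df − Dn = 18852.1 − 10394.0 ≈ 8458.1 mm.
Setup B: H = 50²/(6.3×0.011) + 50 ≈ 36125.0 mm; DoF = Df − Dn = 54269 − 13561 ≈ 40708 mm.
Ratio = 40708 / 8458.1 ≈ 4.81.

4.81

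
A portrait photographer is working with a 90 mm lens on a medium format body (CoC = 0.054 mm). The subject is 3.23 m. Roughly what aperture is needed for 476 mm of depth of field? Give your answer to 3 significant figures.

f/3.50

Write h = H − f = f²/(N·c). The thin-lens limits are Dn = s·h/(h + (s−f)) and Df = s·h/(h − (s−f)), so DoF = Df − Dn = 2·s·(s−f)·h / (h² − (s−f)²).
That is a quadratic in h: DoF·h² − 2·s·(s−f)·h − DoF·(s−f)² = 0 ⇒ h = (s−f)·(s + √(s² + DoF²)) / DoF = 3140 × (3230 + √(3230² + 476²)) / 476 = 3140 × (3230 + 3264.89) / 476 ≈ 42844 mm.
Then N = f²/(c·h) = 90² / (0.054 × 42844) = 8100 / 2313.6 ≈ 3.50.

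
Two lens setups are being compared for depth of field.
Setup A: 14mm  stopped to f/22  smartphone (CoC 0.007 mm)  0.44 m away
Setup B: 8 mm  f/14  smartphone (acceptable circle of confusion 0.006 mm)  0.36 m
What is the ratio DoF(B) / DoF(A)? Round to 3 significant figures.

Setup A: H = 14²/(22×0.007) + 14 ≈ 1286.7 mm; DoF = Df − Dn = 661.37 − 329.66 ≈ 331.71 mm.
Setup B: H = 8²/(14×0.006) + 8 ≈ 769.9 mm; DoF = Df − Dn = 669.14 − 246.24 ≈ 422.90 mm.
Ratio = 422.90 / 331.71 ≈ 1.27.

1.27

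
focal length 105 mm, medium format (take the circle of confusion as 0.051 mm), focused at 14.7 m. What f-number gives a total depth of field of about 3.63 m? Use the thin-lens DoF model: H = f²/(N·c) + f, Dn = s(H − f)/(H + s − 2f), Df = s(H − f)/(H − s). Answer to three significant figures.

Write h = H − f = f²/(N·c). The thin-lens limits are Dn = s·h/(h + (s−f)) and Df = s·h/(h − (s−f)), so DoF = Df − Dn = 2·s·(s−f)·h / (h² − (s−f)²).
That is a quadratic in h: DoF·h² − 2·s·(s−f)·h − DoF·(s−f)² = 0 ⇒ h = (s−f)·(s + √(s² + DoF²)) / DoF = 14595 × (14700 + √(14700² + 3630²)) / 3630 = 14595 × (14700 + 15141.6) / 3630 ≈ 119983 mm.
Then N = f²/(c·h) = 105² / (0.051 × 119983) = 11025 / 6119.1 ≈ 1.80.

f/1.80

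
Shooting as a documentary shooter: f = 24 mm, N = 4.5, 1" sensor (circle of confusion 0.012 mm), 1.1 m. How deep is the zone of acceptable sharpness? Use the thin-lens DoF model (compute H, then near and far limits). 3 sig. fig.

224 mm

Hyperfocal distance H = f²/(N·c) + f = 24²/(4.5 × 0.012) + 24 = 576/0.054 + 24 ≈ 10690.7 mm ≈ 10.69 m.
Near limit Dn = s·(H − f)/(H + s − 2f) = 1100 × (10690.7 − 24) / (10690.7 + 1100 − 2 × 24) = 1100 × 10666.7 / 11742.7 ≈ 999.21 mm.
Far limit Df = s·(H − f)/(H − s) = 1100 × (10690.7 − 24) / (10690.7 − 1100) = 1100 × 10666.7 / 9590.7 ≈ 1223.41 mm.
Depth of field = Df − Dn = 1223.41 − 999.21 ≈ 224.20 mm.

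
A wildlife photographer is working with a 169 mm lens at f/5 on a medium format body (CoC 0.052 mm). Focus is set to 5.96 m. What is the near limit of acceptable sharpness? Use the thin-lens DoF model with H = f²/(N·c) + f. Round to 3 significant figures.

5.66 m

Hyperfocal distance H = f²/(N·c) + f = 169²/(5 × 0.052) + 169 = 28561/0.26 + 169 ≈ 110019.0 mm ≈ 110.0 m.
Near limit Dn = s·(H − f)/(H + s − 2f) = 5960 × (110019.0 − 169) / (110019.0 + 5960 − 2 × 169) = 5960 × 109850.0 / 115641.0 ≈ 5661.5 mm ≈ 5.66 m.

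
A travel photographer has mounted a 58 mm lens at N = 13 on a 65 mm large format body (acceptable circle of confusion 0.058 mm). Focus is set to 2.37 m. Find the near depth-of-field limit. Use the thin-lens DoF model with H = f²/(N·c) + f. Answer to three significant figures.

1.56 m

Hyperfocal distance H = f²/(N·c) + f = 58²/(13 × 0.058) + 58 = 3364/0.754 + 58 ≈ 4519.5 mm ≈ 4.520 m.
Near limit Dn = s·(H − f)/(H + s − 2f) = 2370 × (4519.5 − 58) / (4519.5 + 2370 − 2 × 58) = 2370 × 4461.5 / 6773.5 ≈ 1561.1 mm ≈ 1.56 m.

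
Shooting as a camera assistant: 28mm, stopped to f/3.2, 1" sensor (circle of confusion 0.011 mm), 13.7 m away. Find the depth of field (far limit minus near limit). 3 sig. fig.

Hyperfocal distance H = f²/(N·c) + f = 28²/(3.2 × 0.011) + 28 = 784/0.0352 + 28 ≈ 22300.7 mm ≈ 22.30 m.
Near limit Dn = s·(H − f)/(H + s − 2f) = 13700 × (22300.7 − 28) / (22300.7 + 13700 − 2 × 28) = 13700 × 22272.7 / 35944.7 ≈ 8489 mm.
Far limit Df = s·(H − f)/(H − s) = 13700 × (22300.7 − 28) / (22300.7 − 13700) = 13700 × 22272.7 / 8600.7 ≈ 35478 mm.
Depth of field = Df − Dn = 35478 − 8489 ≈ 26989 mm ≈ 27.0 m.

27.0 m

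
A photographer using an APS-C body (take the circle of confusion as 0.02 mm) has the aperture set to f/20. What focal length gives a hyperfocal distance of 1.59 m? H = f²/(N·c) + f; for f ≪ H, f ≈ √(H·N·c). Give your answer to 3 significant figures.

25.0 mm

From H = f²/(N·c) + f, with f ≪ H: f ≈ √(H·N·c) = √(1590 × 20 × 0.02) = √636.00 ≈ 25.22 mm.
Exact: f² + N·c·f − N·c·H = 0 ⇒ f = (−N·c + √((N·c)² + 4·N·c·H))/2 = (−0.4 + √2544.2)/2 ≈ 25.020 mm ≈ 25.0 mm.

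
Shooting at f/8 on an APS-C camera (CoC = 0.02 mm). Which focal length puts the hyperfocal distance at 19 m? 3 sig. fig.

From H = f²/(N·c) + f, with f ≪ H: f ≈ √(H·N·c) = √(19000 × 8 × 0.02) = √3040.0 ≈ 55.14 mm.
The +f correction barely moves this — solving exactly, f² + N·c·f − N·c·H = 0 ⇒ f = (−N·c + √((N·c)² + 4·N·c·H))/2 = (−0.16 + √12160)/2 ≈ 55.056 mm, so f ≈ 55.1 mm.

55.1 mm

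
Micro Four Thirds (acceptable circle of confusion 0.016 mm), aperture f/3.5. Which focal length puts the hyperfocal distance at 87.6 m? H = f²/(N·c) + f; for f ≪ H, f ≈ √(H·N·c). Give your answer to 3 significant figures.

From H = f²/(N·c) + f, with f ≪ H: f ≈ √(H·N·c) = √(87600 × 3.5 × 0.016) = √4905.6 ≈ 70.04 mm.
The +f correction barely moves this — solving exactly, f² + N·c·f − N·c·H = 0 ⇒ f = (−N·c + √((N·c)² + 4·N·c·H))/2 = (−0.056 + √19622)/2 ≈ 70.012 mm, so f ≈ 70.0 mm.

70.0 mm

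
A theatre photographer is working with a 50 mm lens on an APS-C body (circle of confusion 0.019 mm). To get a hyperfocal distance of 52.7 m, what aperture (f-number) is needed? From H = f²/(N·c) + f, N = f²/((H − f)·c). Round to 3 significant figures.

f/2.50

Rearrange H = f²/(N·c) + f for N: N = f² / ((H − f)·c).
N = 50² / ((52700 − 50) × 0.019) = 2500 / 1000 ≈ 2.50.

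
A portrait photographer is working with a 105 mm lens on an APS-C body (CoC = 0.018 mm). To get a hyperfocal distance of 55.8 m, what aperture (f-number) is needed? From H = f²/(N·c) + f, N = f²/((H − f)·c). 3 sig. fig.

f/11

Rearrange H = f²/(N·c) + f for N: N = f² / ((H − f)·c).
N = 105² / ((55800 − 105) × 0.018) = 11025 / 1003 ≈ 11.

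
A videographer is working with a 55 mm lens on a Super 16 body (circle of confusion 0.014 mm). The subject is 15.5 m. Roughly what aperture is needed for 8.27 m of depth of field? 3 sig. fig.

Write h = H − f = f²/(N·c). The thin-lens limits are Dn = s·h/(h + (s−f)) and Df = s·h/(h − (s−f)), so DoF = Df − Dn = 2·s·(s−f)·h / (h² − (s−f)²).
That is a quadratic in h: DoF·h² − 2·s·(s−f)·h − DoF·(s−f)² = 0 ⇒ h = (s−f)·(s + √(s² + DoF²)) / DoF = 15445 × (15500 + √(15500² + 8270²)) / 8270 = 15445 × (15500 + 17568.2) / 8270 ≈ 61758 mm.
Then N = f²/(c·h) = 55² / (0.014 × 61758) = 3025 / 864.61 ≈ 3.50.

f/3.50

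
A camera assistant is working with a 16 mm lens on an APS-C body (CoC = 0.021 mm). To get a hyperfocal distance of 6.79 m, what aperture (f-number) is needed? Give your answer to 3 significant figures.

f/1.80

Rearrange H = f²/(N·c) + f for N: N = f² / ((H − f)·c).
N = 16² / ((6790 − 16) × 0.021) = 256 / 142.3 ≈ 1.80.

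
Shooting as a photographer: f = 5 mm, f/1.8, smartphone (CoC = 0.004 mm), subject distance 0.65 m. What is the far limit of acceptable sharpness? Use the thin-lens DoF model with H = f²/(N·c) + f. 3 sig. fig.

Hyperfocal distance H = f²/(N·c) + f = 5²/(1.8 × 0.004) + 5 = 25/0.0072 + 5 ≈ 3477.2 mm ≈ 3.477 m.
Far limit Df = s·(H − f)/(H − s) = 650 × (3477.2 − 5) / (3477.2 − 650) = 650 × 3472.2 / 2827.2 ≈ 798.29 mm ≈ 0.798 m.

0.798 m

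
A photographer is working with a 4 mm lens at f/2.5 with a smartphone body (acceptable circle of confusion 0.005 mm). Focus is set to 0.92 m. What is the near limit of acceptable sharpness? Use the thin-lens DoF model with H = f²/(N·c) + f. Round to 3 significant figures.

Hyperfocal distance H = f²/(N·c) + f = 4²/(2.5 × 0.005) + 4 = 16/0.0125 + 4 ≈ 1284.0 mm ≈ 1.284 m.
Near limit Dn = s·(H − f)/(H + s − 2f) = 920 × (1284.0 − 4) / (1284.0 + 920 − 2 × 4) = 920 × 1280.0 / 2196.0 ≈ 536.25 mm ≈ 0.536 m.

0.536 m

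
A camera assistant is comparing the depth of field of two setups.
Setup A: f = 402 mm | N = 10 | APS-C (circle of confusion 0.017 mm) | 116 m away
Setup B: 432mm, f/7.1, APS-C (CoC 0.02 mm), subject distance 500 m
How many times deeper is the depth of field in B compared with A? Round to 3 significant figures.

Setup A: H = 402²/(10×0.017) + 402 ≈ 951013.8 mm; DoF = Df − Dn = 132059 − 103423 ≈ 28636 mm.
Setup B: H = 432²/(7.1×0.02) + 432 ≈ 1314685.5 mm; DoF = Df − Dn = 806602 − 362289 ≈ 444313 mm.
Ratio = 444313 / 28636 ≈ 15.5.

15.5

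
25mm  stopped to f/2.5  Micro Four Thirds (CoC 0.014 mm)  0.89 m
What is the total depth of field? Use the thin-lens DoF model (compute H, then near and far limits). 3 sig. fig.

Hyperfocal distance H = f²/(N·c) + f = 25²/(2.5 × 0.014) + 25 = 625/0.035 + 25 ≈ 17882.1 mm ≈ 17.88 m.
Near limit Dn = s·(H − f)/(H + s − 2f) = 890 × (17882.1 − 25) / (17882.1 + 890 − 2 × 25) = 890 × 17857.1 / 18722.1 ≈ 848.880 mm.
Far limit Df = s·(H − f)/(H − s) = 890 × (17882.1 − 25) / (17882.1 − 890) = 890 × 17857.1 / 16992.1 ≈ 935.306 mm.
Depth of field = Df − Dn = 935.306 − 848.880 ≈ 86.426 mm.

86.4 mm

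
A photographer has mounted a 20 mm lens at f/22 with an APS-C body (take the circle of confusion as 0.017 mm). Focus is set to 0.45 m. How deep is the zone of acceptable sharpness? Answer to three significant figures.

432 mm

Hyperfocal distance H = f²/(N·c) + f = 20²/(22 × 0.017) + 20 = 400/0.374 + 20 ≈ 1089.5 mm ≈ 1.090 m.
Near limit Dn = s·(H − f)/(H + s − 2f) = 450 × (1089.5 − 20) / (1089.5 + 450 − 2 × 20) = 450 × 1069.5 / 1499.5 ≈ 320.96 mm.
Far limit Df = s·(H − f)/(H − s) = 450 × (1089.5 − 20) / (1089.5 − 450) = 450 × 1069.5 / 639.5 ≈ 752.57 mm.
Depth of field = Df − Dn = 752.57 − 320.96 ≈ 431.61 mm.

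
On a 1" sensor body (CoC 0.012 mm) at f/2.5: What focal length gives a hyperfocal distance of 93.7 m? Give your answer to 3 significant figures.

From H = f²/(N·c) + f, with f ≪ H: f ≈ √(H·N·c) = √(93700 × 2.5 × 0.012) = √2811.0 ≈ 53.02 mm.
The +f correction barely moves this — solving exactly, f² + N·c·f − N·c·H = 0 ⇒ f = (−N·c + √((N·c)² + 4·N·c·H))/2 = (−0.03 + √11244)/2 ≈ 53.004 mm, so f ≈ 53.0 mm.

53.0 mm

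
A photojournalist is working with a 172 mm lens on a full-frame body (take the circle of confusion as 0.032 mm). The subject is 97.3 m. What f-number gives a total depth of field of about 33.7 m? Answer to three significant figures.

f/1.60

Write h = H − f = f²/(N·c). The thin-lens limits are Dn = s·h/(h + (s−f)) and Df = s·h/(h − (s−f)), so DoF = Df − Dn = 2·s·(s−f)·h / (h² − (s−f)²).
That is a quadratic in h: DoF·h² − 2·s·(s−f)·h − DoF·(s−f)² = 0 ⇒ h = (s−f)·(s + √(s² + DoF²)) / DoF = 97128 × (97300 + √(97300² + 33700²)) / 33700 = 97128 × (97300 + 102971) / 33700 ≈ 577208 mm.
Then N = f²/(c·h) = 172² / (0.032 × 577208) = 29584 / 18471 ≈ 1.60.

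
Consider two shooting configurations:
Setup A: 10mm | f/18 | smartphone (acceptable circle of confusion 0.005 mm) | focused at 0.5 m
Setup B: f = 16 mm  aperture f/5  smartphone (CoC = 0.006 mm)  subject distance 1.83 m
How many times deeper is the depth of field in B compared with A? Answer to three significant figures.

1.49

Setup A: H = 10²/(18×0.005) + 10 ≈ 1121.1 mm; DoF = Df − Dn = 894.45 − 346.98 ≈ 547.47 mm.
Setup B: H = 16²/(5×0.006) + 16 ≈ 8549.3 mm; DoF = Df − Dn = 2324.04 − 1509.18 ≈ 814.86 mm.
Ratio = 814.86 / 547.47 ≈ 1.49.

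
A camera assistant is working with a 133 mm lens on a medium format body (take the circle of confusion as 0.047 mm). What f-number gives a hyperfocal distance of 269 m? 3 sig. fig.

f/1.40

Rearrange H = f²/(N·c) + f for N: N = f² / ((H − f)·c).
N = 133² / ((269000 − 133) × 0.047) = 17689 / 12637 ≈ 1.40.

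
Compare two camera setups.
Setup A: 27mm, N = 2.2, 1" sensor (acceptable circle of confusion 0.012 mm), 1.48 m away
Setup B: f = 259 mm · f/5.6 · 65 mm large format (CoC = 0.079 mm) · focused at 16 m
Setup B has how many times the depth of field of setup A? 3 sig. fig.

21.5

Setup A: H = 27²/(2.2×0.012) + 27 ≈ 27640.6 mm; DoF = Df − Dn = 1562.20 − 1406.02 ≈ 156.18 mm.
Setup B: H = 259²/(5.6×0.079) + 259 ≈ 151888.7 mm; DoF = Df − Dn = 17853.4 − 14495.2 ≈ 3358.2 mm.
Ratio = 3358.2 / 156.18 ≈ 21.5.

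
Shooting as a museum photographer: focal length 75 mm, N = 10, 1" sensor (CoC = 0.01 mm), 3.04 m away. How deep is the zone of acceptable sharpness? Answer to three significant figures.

Hyperfocal distance H = f²/(N·c) + f = 75²/(10 × 0.01) + 75 = 5625/0.1 + 75 ≈ 56325.0 mm ≈ 56.33 m.
Near limit Dn = s·(H − f)/(H + s − 2f) = 3040 × (56325.0 − 75) / (56325.0 + 3040 − 2 × 75) = 3040 × 56250.0 / 59215.0 ≈ 2887.78 mm.
Far limit Df = s·(H − f)/(H − s) = 3040 × (56325.0 − 75) / (56325.0 − 3040) = 3040 × 56250.0 / 53285.0 ≈ 3209.16 mm.
Depth of field = Df − Dn = 3209.16 − 2887.78 ≈ 321.38 mm.

321 mm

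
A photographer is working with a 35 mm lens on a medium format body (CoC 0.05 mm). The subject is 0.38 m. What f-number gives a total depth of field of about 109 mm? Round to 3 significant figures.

f/9.98

Write h = H − f = f²/(N·c). The thin-lens limits are Dn = s·h/(h + (s−f)) and Df = s·h/(h − (s−f)), so DoF = Df − Dn = 2·s·(s−f)·h / (h² − (s−f)²).
That is a quadratic in h: DoF·h² − 2·s·(s−f)·h − DoF·(s−f)² = 0 ⇒ h = (s−f)·(s + √(s² + DoF²)) / DoF = 345 × (380 + √(380² + 109²)) / 109 = 345 × (380 + 395.324) / 109 ≈ 2454.0 mm.
Then N = f²/(c·h) = 35² / (0.05 × 2454.0) = 1225 / 122.70 ≈ 9.98.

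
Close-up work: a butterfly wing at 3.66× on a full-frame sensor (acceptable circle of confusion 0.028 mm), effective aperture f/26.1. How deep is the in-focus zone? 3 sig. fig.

0.109 mm

At magnification m, DoF ≈ 2·N_eff·c/m² = 2 × 26.1 × 0.028 / 3.66² = 1.462 / 13.4 ≈ 0.109 mm.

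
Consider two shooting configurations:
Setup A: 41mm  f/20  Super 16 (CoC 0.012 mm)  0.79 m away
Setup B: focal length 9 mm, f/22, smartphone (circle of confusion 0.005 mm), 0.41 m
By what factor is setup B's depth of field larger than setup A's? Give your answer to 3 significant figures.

Setup A: H = 41²/(20×0.012) + 41 ≈ 7045.2 mm; DoF = Df − Dn = 884.60 − 713.68 ≈ 170.92 mm.
Setup B: H = 9²/(22×0.005) + 9 ≈ 745.4 mm; DoF = Df − Dn = 900.24 − 265.45 ≈ 634.79 mm.
Ratio = 634.79 / 170.92 ≈ 3.71.

3.71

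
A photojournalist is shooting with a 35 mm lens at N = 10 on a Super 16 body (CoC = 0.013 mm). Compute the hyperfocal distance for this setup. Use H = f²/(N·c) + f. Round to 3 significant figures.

Hyperfocal distance H = f²/(N·c) + f = 35²/(10 × 0.013) + 35 = 1225/0.13 + 35 ≈ 9458.1 mm ≈ 9.46 m.

9.46 m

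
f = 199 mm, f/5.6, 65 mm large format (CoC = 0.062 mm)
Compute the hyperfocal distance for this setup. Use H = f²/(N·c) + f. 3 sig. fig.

Hyperfocal distance H = f²/(N·c) + f = 199²/(5.6 × 0.062) + 199 = 39601/0.3472 + 199 ≈ 114257.2 mm ≈ 114 m.

114 m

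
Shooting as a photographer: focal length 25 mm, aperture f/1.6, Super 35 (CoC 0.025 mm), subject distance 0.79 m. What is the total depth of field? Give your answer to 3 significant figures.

77.5 mm

Hyperfocal distance H = f²/(N·c) + f = 25²/(1.6 × 0.025) + 25 = 625/0.04 + 25 ≈ 15650.0 mm ≈ 15.65 m.
Near limit Dn = s·(H − f)/(H + s − 2f) = 790 × (15650.0 − 25) / (15650.0 + 790 − 2 × 25) = 790 × 15625.0 / 16390.0 ≈ 753.127 mm.
Far limit Df = s·(H − f)/(H − s) = 790 × (15650.0 − 25) / (15650.0 − 790) = 790 × 15625.0 / 14860.0 ≈ 830.670 mm.
Depth of field = Df − Dn = 830.670 − 753.127 ≈ 77.543 mm.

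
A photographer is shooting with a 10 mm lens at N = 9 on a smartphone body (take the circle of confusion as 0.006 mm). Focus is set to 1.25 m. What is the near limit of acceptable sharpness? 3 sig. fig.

0.749 m

Hyperfocal distance H = f²/(N·c) + f = 10²/(9 × 0.006) + 10 = 100/0.054 + 10 ≈ 1861.9 mm ≈ 1.862 m.
Near limit Dn = s·(H − f)/(H + s − 2f) = 1250 × (1861.9 − 10) / (1861.9 + 1250 − 2 × 10) = 1250 × 1851.9 / 3091.9 ≈ 748.68 mm ≈ 0.749 m.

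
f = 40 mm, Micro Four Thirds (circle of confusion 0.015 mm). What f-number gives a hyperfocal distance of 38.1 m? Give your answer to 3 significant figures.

Rearrange H = f²/(N·c) + f for N: N = f² / ((H − f)·c).
N = 40² / ((38100 − 40) × 0.015) = 1600 / 570.9 ≈ 2.80.

f/2.80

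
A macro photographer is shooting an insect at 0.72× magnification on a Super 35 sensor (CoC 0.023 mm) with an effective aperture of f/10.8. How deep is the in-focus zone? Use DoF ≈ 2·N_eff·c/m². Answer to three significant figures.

At magnification m, DoF ≈ 2·N_eff·c/m² = 2 × 10.8 × 0.023 / 0.72² = 0.4968 / 0.5184 ≈ 0.958 mm.

0.958 mm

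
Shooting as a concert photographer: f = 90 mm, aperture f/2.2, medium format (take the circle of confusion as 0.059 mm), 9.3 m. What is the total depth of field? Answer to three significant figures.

Hyperfocal distance H = f²/(N·c) + f = 90²/(2.2 × 0.059) + 90 = 8100/0.1298 + 90 ≈ 62493.7 mm ≈ 62.49 m.
Near limit Dn = s·(H − f)/(H + s − 2f) = 9300 × (62493.7 − 90) / (62493.7 + 9300 − 2 × 90) = 9300 × 62403.7 / 71613.7 ≈ 8104.0 mm.
Far limit Df = s·(H − f)/(H − s) = 9300 × (62493.7 − 90) / (62493.7 − 9300) = 9300 × 62403.7 / 53193.7 ≈ 10910.2 mm.
Depth of field = Df − Dn = 10910.2 − 8104.0 ≈ 2806.2 mm ≈ 2.81 m.

2.81 m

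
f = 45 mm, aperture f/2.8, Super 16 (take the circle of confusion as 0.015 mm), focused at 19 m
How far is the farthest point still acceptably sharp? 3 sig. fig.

Hyperfocal distance H = f²/(N·c) + f = 45²/(2.8 × 0.015) + 45 = 2025/0.042 + 45 ≈ 48259.3 mm ≈ 48.26 m.
Far limit Df = s·(H − f)/(H − s) = 19000 × (48259.3 − 45) / (48259.3 − 19000) = 19000 × 48214.3 / 29259.3 ≈ 31309 mm ≈ 31.3 m.

31.3 m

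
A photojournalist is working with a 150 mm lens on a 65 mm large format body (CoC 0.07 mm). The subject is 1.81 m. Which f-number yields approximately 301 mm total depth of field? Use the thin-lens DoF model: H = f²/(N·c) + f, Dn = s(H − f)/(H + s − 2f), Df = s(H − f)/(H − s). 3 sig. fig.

f/16

Write h = H − f = f²/(N·c). The thin-lens limits are Dn = s·h/(h + (s−f)) and Df = s·h/(h − (s−f)), so DoF = Df − Dn = 2·s·(s−f)·h / (h² − (s−f)²).
That is a quadratic in h: DoF·h² − 2·s·(s−f)·h − DoF·(s−f)² = 0 ⇒ h = (s−f)·(s + √(s² + DoF²)) / DoF = 1660 × (1810 + √(1810² + 301²)) / 301 = 1660 × (1810 + 1834.86) / 301 ≈ 20101 mm.
Then N = f²/(c·h) = 150² / (0.07 × 20101) = 22500 / 1407.1 ≈ 16.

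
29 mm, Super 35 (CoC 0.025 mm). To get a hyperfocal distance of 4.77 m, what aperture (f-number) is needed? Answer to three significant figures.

Rearrange H = f²/(N·c) + f for N: N = f² / ((H − f)·c).
N = 29² / ((4770 − 29) × 0.025) = 841 / 118.5 ≈ 7.10.

f/7.10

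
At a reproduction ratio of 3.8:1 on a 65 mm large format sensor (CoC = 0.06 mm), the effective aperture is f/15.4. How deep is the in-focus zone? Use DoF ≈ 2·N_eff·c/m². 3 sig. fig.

At magnification m, DoF ≈ 2·N_eff·c/m² = 2 × 15.4 × 0.06 / 3.8² = 1.848 / 14.44 ≈ 0.128 mm.

0.128 mm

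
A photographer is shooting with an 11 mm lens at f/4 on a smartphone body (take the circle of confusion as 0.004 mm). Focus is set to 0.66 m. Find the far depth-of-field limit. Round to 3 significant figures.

Hyperfocal distance H = f²/(N·c) + f = 11²/(4 × 0.004) + 11 = 121/0.016 + 11 ≈ 7573.5 mm ≈ 7.574 m.
Far limit Df = s·(H − f)/(H − s) = 660 × (7573.5 − 11) / (7573.5 − 660) = 660 × 7562.5 / 6913.5 ≈ 721.96 mm ≈ 0.722 m.

0.722 m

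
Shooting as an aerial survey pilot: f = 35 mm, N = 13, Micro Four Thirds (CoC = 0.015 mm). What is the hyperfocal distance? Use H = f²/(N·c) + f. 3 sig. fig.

Hyperfocal distance H = f²/(N·c) + f = 35²/(13 × 0.015) + 35 = 1225/0.195 + 35 ≈ 6317.1 mm ≈ 6.32 m.

6.32 m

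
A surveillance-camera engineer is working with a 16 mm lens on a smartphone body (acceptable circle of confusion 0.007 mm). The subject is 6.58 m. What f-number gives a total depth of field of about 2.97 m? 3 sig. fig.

Write h = H − f = f²/(N·c). The thin-lens limits are Dn = s·h/(h + (s−f)) and Df = s·h/(h − (s−f)), so DoF = Df − Dn = 2·s·(s−f)·h / (h² − (s−f)²).
That is a quadratic in h: DoF·h² − 2·s·(s−f)·h − DoF·(s−f)² = 0 ⇒ h = (s−f)·(s + √(s² + DoF²)) / DoF = 6564 × (6580 + √(6580² + 2970²)) / 2970 = 6564 × (6580 + 7219.23) / 2970 ≈ 30498 mm.
Then N = f²/(c·h) = 16² / (0.007 × 30498) = 256 / 213.48 ≈ 1.20.

f/1.20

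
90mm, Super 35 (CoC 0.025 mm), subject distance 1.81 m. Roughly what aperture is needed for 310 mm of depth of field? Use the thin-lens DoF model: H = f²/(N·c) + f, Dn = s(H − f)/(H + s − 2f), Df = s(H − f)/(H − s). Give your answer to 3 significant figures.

Write h = H − f = f²/(N·c). The thin-lens limits are Dn = s·h/(h + (s−f)) and Df = s·h/(h − (s−f)), so DoF = Df − Dn = 2·s·(s−f)·h / (h² − (s−f)²).
That is a quadratic in h: DoF·h² − 2·s·(s−f)·h − DoF·(s−f)² = 0 ⇒ h = (s−f)·(s + √(s² + DoF²)) / DoF = 1720 × (1810 + √(1810² + 310²)) / 310 = 1720 × (1810 + 1836.36) / 310 ≈ 20231 mm.
Then N = f²/(c·h) = 90² / (0.025 × 20231) = 8100 / 505.78 ≈ 16.

f/16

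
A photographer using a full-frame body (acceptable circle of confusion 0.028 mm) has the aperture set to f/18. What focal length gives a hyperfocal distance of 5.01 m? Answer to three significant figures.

50.0 mm

From H = f²/(N·c) + f, with f ≪ H: f ≈ √(H·N·c) = √(5010 × 18 × 0.028) = √2525.0 ≈ 50.25 mm.
Exact: f² + N·c·f − N·c·H = 0 ⇒ f = (−N·c + √((N·c)² + 4·N·c·H))/2 = (−0.504 + √10100)/2 ≈ 49.998 mm ≈ 50.0 mm.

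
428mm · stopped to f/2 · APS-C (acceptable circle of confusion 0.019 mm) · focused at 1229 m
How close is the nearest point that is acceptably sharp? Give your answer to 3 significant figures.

979 m

Hyperfocal distance H = f²/(N·c) + f = 428²/(2 × 0.019) + 428 = 183184/0.038 + 428 ≈ 4821059.6 mm ≈ 4821 m.
Near limit Dn = s·(H − f)/(H + s − 2f) = 1229000 × (4821059.6 − 428) / (4821059.6 + 1229000 − 2 × 428) = 1229000 × 4820631.6 / 6049203.6 ≈ 979394 mm ≈ 979 m.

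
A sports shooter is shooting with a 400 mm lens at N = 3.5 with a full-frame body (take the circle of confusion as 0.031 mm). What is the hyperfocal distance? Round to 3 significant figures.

Hyperfocal distance H = f²/(N·c) + f = 400²/(3.5 × 0.031) + 400 = 160000/0.1085 + 400 ≈ 1475054.4 mm ≈ 1480 m.

1480 m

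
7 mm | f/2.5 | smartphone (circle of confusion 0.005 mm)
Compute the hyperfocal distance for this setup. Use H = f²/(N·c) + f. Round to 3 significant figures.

3.93 m

Hyperfocal distance H = f²/(N·c) + f = 7²/(2.5 × 0.005) + 7 = 49/0.0125 + 7 ≈ 3927.0 mm ≈ 3.93 m.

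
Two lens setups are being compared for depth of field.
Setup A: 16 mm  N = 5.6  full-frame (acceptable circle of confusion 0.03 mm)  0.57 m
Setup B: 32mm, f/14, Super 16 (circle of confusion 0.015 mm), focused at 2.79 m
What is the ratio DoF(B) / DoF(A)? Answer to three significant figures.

Setup A: H = 16²/(5.6×0.03) + 16 ≈ 1539.8 mm; DoF = Df − Dn = 895.61 − 418.02 ≈ 477.59 mm.
Setup B: H = 32²/(14×0.015) + 32 ≈ 4908.2 mm; DoF = Df − Dn = 6422.7 − 1782.1 ≈ 4640.6 mm.
Ratio = 4640.6 / 477.59 ≈ 9.72.

9.72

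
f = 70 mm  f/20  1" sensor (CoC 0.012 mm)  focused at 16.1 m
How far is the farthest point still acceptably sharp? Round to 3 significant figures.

74.9 m

Hyperfocal distance H = f²/(N·c) + f = 70²/(20 × 0.012) + 70 = 4900/0.24 + 70 ≈ 20486.7 mm ≈ 20.49 m.
Far limit Df = s·(H − f)/(H − s) = 16100 × (20486.7 − 70) / (20486.7 − 16100) = 16100 × 20416.7 / 4386.7 ≈ 74934 mm ≈ 74.9 m.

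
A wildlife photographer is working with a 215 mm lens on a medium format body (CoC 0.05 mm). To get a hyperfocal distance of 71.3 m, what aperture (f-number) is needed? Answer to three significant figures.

f/13

Rearrange H = f²/(N·c) + f for N: N = f² / ((H − f)·c).
N = 215² / ((71300 − 215) × 0.05) = 46225 / 3554 ≈ 13.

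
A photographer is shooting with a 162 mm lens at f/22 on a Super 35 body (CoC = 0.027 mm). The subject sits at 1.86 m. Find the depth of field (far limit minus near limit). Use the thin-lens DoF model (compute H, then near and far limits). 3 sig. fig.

143 mm

Hyperfocal distance H = f²/(N·c) + f = 162²/(22 × 0.027) + 162 = 26244/0.594 + 162 ≈ 44343.8 mm ≈ 44.34 m.
Near limit Dn = s·(H − f)/(H + s − 2f) = 1860 × (44343.8 − 162) / (44343.8 + 1860 − 2 × 162) = 1860 × 44181.8 / 45879.8 ≈ 1791.16 mm.
Far limit Df = s·(H − f)/(H − s) = 1860 × (44343.8 − 162) / (44343.8 − 1860) = 1860 × 44181.8 / 42483.8 ≈ 1934.34 mm.
Depth of field = Df − Dn = 1934.34 − 1791.16 ≈ 143.18 mm.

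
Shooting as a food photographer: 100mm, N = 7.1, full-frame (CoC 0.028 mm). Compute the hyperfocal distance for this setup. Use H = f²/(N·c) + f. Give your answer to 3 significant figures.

50.4 m

Hyperfocal distance H = f²/(N·c) + f = 100²/(7.1 × 0.028) + 100 = 10000/0.1988 + 100 ≈ 50401.8 mm ≈ 50.4 m.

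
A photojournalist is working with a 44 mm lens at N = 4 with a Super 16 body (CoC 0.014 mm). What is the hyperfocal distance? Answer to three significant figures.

Hyperfocal distance H = f²/(N·c) + f = 44²/(4 × 0.014) + 44 = 1936/0.056 + 44 ≈ 34615.4 mm ≈ 34.6 m.

34.6 m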